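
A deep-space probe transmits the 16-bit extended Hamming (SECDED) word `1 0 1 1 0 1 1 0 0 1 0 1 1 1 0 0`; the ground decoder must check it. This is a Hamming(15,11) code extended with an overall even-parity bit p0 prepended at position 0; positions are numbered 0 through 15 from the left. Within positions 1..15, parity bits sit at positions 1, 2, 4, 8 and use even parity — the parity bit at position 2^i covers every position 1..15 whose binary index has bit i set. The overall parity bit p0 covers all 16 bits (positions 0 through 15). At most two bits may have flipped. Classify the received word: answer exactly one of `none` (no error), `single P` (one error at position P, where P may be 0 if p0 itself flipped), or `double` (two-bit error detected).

s1: b1⊕b3⊕b5⊕b7⊕b9⊕b11⊕b13⊕b15 = 0⊕1⊕1⊕0⊕1⊕1⊕1⊕0 = 1
s2: b2⊕b3⊕b6⊕b7⊕b10⊕b11⊕b14⊕b15 = 1⊕1⊕1⊕0⊕0⊕1⊕0⊕0 = 0
s4: b4⊕b5⊕b6⊕b7⊕b12⊕b13⊕b14⊕b15 = 0⊕1⊕1⊕0⊕1⊕1⊕0⊕0 = 0
s8: b8⊕b9⊕b10⊕b11⊕b12⊕b13⊕b14⊕b15 = 0⊕1⊕0⊕1⊕1⊕1⊕0⊕0 = 0
Syndrome (s8...s1) = 0001 → position 1.
Overall parity (XOR of all 16 bits, including p0): 1⊕0⊕1⊕1⊕0⊕1⊕1⊕0⊕0⊕1⊕0⊕1⊕1⊕1⊕0⊕0 = 1
Overall=1, syndrome position=1 → single-bit error at position 1.

single 1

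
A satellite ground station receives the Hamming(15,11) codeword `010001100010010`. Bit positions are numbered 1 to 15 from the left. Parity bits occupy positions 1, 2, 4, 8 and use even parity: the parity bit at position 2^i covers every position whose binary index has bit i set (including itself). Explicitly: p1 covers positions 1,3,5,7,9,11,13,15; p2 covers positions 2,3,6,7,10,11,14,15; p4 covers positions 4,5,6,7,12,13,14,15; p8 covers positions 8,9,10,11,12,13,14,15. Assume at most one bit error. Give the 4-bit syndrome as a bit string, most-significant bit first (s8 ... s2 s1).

0110

s1: b1⊕b3⊕b5⊕b7⊕b9⊕b11⊕b13⊕b15 = 0⊕0⊕0⊕1⊕0⊕1⊕0⊕0 = 0
s2: b2⊕b3⊕b6⊕b7⊕b10⊕b11⊕b14⊕b15 = 1⊕0⊕1⊕1⊕0⊕1⊕1⊕0 = 1
s4: b4⊕b5⊕b6⊕b7⊕b12⊕b13⊕b14⊕b15 = 0⊕0⊕1⊕1⊕0⊕0⊕1⊕0 = 1
s8: b8⊕b9⊕b10⊕b11⊕b12⊕b13⊕b14⊕b15 = 0⊕0⊕0⊕1⊕0⊕0⊕1⊕0 = 0
Syndrome (s8...s1) = 0110 → position 6.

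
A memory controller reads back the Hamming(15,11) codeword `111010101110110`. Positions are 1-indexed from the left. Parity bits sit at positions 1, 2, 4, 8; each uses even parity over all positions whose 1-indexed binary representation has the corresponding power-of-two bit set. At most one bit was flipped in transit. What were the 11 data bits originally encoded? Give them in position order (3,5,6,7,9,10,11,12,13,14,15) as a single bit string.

11010110110

s1: b1⊕b3⊕b5⊕b7⊕b9⊕b11⊕b13⊕b15 = 1⊕1⊕1⊕1⊕1⊕1⊕1⊕0 = 1
s2: b2⊕b3⊕b6⊕b7⊕b10⊕b11⊕b14⊕b15 = 1⊕1⊕0⊕1⊕1⊕1⊕1⊕0 = 0
s4: b4⊕b5⊕b6⊕b7⊕b12⊕b13⊕b14⊕b15 = 0⊕1⊕0⊕1⊕0⊕1⊕1⊕0 = 0
s8: b8⊕b9⊕b10⊕b11⊕b12⊕b13⊕b14⊕b15 = 0⊕1⊕1⊕1⊕0⊕1⊕1⊕0 = 1
Syndrome (s8...s1) = 1001 → position 9.
Flip bit 9: corrected codeword = 111010100110110
Data bits at positions 3,5,6,7,9,10,11,12,13,14,15: 11010110110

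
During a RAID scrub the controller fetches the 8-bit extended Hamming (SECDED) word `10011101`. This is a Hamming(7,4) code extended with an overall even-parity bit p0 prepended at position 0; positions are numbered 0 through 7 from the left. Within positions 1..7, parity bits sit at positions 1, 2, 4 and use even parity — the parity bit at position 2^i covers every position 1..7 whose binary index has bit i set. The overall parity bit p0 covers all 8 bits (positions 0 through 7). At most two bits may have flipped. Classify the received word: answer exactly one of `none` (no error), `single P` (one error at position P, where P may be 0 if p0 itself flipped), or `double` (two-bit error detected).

s1: b1⊕b3⊕b5⊕b7 = 0⊕1⊕1⊕1 = 1
s2: b2⊕b3⊕b6⊕b7 = 0⊕1⊕0⊕1 = 0
s4: b4⊕b5⊕b6⊕b7 = 1⊕1⊕0⊕1 = 1
Syndrome (s4...s1) = 101 → position 5.
Overall parity (XOR of all 8 bits, including p0): 1⊕0⊕0⊕1⊕1⊕1⊕0⊕1 = 1
Overall=1, syndrome position=5 → single-bit error at position 5.

single 5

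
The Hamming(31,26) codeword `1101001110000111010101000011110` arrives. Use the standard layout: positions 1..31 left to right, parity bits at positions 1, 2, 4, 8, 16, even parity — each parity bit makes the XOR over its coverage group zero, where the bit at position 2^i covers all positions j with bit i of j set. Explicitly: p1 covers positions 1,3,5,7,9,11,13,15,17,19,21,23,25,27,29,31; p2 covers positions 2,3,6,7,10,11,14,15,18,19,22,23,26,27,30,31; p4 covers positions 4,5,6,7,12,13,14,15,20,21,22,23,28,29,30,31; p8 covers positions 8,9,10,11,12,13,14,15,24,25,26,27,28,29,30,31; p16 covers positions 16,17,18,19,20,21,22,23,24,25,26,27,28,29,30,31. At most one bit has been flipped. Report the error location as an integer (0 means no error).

4

s1: b1⊕b3⊕b5⊕b7⊕b9⊕b11⊕b13⊕b15⊕b17⊕b19⊕b21⊕b23⊕b25⊕b27⊕b29⊕b31 = 1⊕0⊕0⊕1⊕1⊕0⊕0⊕1⊕0⊕0⊕0⊕0⊕0⊕1⊕1⊕0 = 0
s2: b2⊕b3⊕b6⊕b7⊕b10⊕b11⊕b14⊕b15⊕b18⊕b19⊕b22⊕b23⊕b26⊕b27⊕b30⊕b31 = 1⊕0⊕0⊕1⊕0⊕0⊕1⊕1⊕1⊕0⊕1⊕0⊕0⊕1⊕1⊕0 = 0
s4: b4⊕b5⊕b6⊕b7⊕b12⊕b13⊕b14⊕b15⊕b20⊕b21⊕b22⊕b23⊕b28⊕b29⊕b30⊕b31 = 1⊕0⊕0⊕1⊕0⊕0⊕1⊕1⊕1⊕0⊕1⊕0⊕1⊕1⊕1⊕0 = 1
s8: b8⊕b9⊕b10⊕b11⊕b12⊕b13⊕b14⊕b15⊕b24⊕b25⊕b26⊕b27⊕b28⊕b29⊕b30⊕b31 = 1⊕1⊕0⊕0⊕0⊕0⊕1⊕1⊕0⊕0⊕0⊕1⊕1⊕1⊕1⊕0 = 0
s16: b16⊕b17⊕b18⊕b19⊕b20⊕b21⊕b22⊕b23⊕b24⊕b25⊕b26⊕b27⊕b28⊕b29⊕b30⊕b31 = 1⊕0⊕1⊕0⊕1⊕0⊕1⊕0⊕0⊕0⊕0⊕1⊕1⊕1⊕1⊕0 = 0
Syndrome (s16...s1) = 00100 → position 4.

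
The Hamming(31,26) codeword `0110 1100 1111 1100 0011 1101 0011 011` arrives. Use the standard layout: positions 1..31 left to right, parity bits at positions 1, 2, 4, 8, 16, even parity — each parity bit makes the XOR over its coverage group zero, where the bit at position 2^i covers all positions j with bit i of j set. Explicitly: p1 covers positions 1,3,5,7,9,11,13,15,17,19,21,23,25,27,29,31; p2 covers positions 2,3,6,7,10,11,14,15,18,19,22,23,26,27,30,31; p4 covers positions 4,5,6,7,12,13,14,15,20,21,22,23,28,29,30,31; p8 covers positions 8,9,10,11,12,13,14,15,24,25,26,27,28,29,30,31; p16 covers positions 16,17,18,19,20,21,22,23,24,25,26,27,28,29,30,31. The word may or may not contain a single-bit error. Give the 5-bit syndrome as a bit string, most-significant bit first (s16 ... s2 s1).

s1: b1⊕b3⊕b5⊕b7⊕b9⊕b11⊕b13⊕b15⊕b17⊕b19⊕b21⊕b23⊕b25⊕b27⊕b29⊕b31 = 0⊕1⊕1⊕0⊕1⊕1⊕1⊕0⊕0⊕1⊕1⊕0⊕0⊕1⊕0⊕1 = 1
s2: b2⊕b3⊕b6⊕b7⊕b10⊕b11⊕b14⊕b15⊕b18⊕b19⊕b22⊕b23⊕b26⊕b27⊕b30⊕b31 = 1⊕1⊕1⊕0⊕1⊕1⊕1⊕0⊕0⊕1⊕1⊕0⊕0⊕1⊕1⊕1 = 1
s4: b4⊕b5⊕b6⊕b7⊕b12⊕b13⊕b14⊕b15⊕b20⊕b21⊕b22⊕b23⊕b28⊕b29⊕b30⊕b31 = 0⊕1⊕1⊕0⊕1⊕1⊕1⊕0⊕1⊕1⊕1⊕0⊕1⊕0⊕1⊕1 = 1
s8: b8⊕b9⊕b10⊕b11⊕b12⊕b13⊕b14⊕b15⊕b24⊕b25⊕b26⊕b27⊕b28⊕b29⊕b30⊕b31 = 0⊕1⊕1⊕1⊕1⊕1⊕1⊕0⊕1⊕0⊕0⊕1⊕1⊕0⊕1⊕1 = 1
s16: b16⊕b17⊕b18⊕b19⊕b20⊕b21⊕b22⊕b23⊕b24⊕b25⊕b26⊕b27⊕b28⊕b29⊕b30⊕b31 = 0⊕0⊕0⊕1⊕1⊕1⊕1⊕0⊕1⊕0⊕0⊕1⊕1⊕0⊕1⊕1 = 1
Syndrome (s16...s1) = 11111 → position 31.

11111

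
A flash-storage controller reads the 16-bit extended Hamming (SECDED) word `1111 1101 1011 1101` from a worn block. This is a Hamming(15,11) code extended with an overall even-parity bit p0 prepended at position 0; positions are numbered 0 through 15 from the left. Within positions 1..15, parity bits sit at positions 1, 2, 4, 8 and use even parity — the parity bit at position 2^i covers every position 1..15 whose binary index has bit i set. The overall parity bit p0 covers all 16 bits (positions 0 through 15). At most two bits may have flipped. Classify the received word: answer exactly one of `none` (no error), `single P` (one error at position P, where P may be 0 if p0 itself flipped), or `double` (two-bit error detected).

s1: b1⊕b3⊕b5⊕b7⊕b9⊕b11⊕b13⊕b15 = 1⊕1⊕1⊕1⊕0⊕1⊕1⊕1 = 1
s2: b2⊕b3⊕b6⊕b7⊕b10⊕b11⊕b14⊕b15 = 1⊕1⊕0⊕1⊕1⊕1⊕0⊕1 = 0
s4: b4⊕b5⊕b6⊕b7⊕b12⊕b13⊕b14⊕b15 = 1⊕1⊕0⊕1⊕1⊕1⊕0⊕1 = 0
s8: b8⊕b9⊕b10⊕b11⊕b12⊕b13⊕b14⊕b15 = 1⊕0⊕1⊕1⊕1⊕1⊕0⊕1 = 0
Syndrome (s8...s1) = 0001 → position 1.
Overall parity (XOR of all 16 bits, including p0): 1⊕1⊕1⊕1⊕1⊕1⊕0⊕1⊕1⊕0⊕1⊕1⊕1⊕1⊕0⊕1 = 1
Overall=1, syndrome position=1 → single-bit error at position 1.

single 1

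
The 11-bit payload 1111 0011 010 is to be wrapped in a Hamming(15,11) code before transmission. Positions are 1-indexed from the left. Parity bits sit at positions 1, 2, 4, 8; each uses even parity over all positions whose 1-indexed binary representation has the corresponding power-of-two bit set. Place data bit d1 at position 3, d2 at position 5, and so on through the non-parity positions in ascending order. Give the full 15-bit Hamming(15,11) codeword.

Place data bits at non-power-of-two positions: b3=1, b5=1, b6=1, b7=1, b9=0, b10=0, b11=1, b12=1, b13=0, b14=1, b15=0.
p1 = XOR of data positions {3,5,7,9,11,13,15} = 1⊕1⊕1⊕0⊕1⊕0⊕0 = 0
p2 = XOR of data positions {3,6,7,10,11,14,15} = 1⊕1⊕1⊕0⊕1⊕1⊕0 = 1
p4 = XOR of data positions {5,6,7,12,13,14,15} = 1⊕1⊕1⊕1⊕0⊕1⊕0 = 1
p8 = XOR of data positions {9,10,11,12,13,14,15} = 0⊕0⊕1⊕1⊕0⊕1⊕0 = 1
Codeword b1..b15 = 011111110011010

011111110011010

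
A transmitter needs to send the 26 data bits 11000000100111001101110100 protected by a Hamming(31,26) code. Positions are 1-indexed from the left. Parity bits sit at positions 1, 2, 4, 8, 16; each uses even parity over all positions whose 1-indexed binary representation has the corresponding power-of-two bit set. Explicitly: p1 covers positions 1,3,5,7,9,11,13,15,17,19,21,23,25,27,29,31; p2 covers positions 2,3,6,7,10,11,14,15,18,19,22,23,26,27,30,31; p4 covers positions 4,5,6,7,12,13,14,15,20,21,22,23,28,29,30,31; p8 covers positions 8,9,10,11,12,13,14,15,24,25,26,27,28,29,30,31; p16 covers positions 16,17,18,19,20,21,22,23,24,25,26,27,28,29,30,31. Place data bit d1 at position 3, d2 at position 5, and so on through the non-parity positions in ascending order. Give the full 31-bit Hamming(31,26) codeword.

Place data bits at non-power-of-two positions: b3=1, b5=1, b6=0, b7=0, b9=0, b10=0, b11=0, b12=0, b13=1, b14=0, b15=0, b17=1, b18=1, b19=1, b20=0, b21=0, b22=1, b23=1, b24=0, b25=1, b26=1, b27=1, b28=0, b29=1, b30=0, b31=0.
p1 = XOR of data positions {3,5,7,9,11,13,15,17,19,21,23,25,27,29,31} = 1⊕1⊕0⊕0⊕0⊕1⊕0⊕1⊕1⊕0⊕1⊕1⊕1⊕1⊕0 = 1
p2 = XOR of data positions {3,6,7,10,11,14,15,18,19,22,23,26,27,30,31} = 1⊕0⊕0⊕0⊕0⊕0⊕0⊕1⊕1⊕1⊕1⊕1⊕1⊕0⊕0 = 1
p4 = XOR of data positions {5,6,7,12,13,14,15,20,21,22,23,28,29,30,31} = 1⊕0⊕0⊕0⊕1⊕0⊕0⊕0⊕0⊕1⊕1⊕0⊕1⊕0⊕0 = 1
p8 = XOR of data positions {9,10,11,12,13,14,15,24,25,26,27,28,29,30,31} = 0⊕0⊕0⊕0⊕1⊕0⊕0⊕0⊕1⊕1⊕1⊕0⊕1⊕0⊕0 = 1
p16 = XOR of data positions {17,18,19,20,21,22,23,24,25,26,27,28,29,30,31} = 1⊕1⊕1⊕0⊕0⊕1⊕1⊕0⊕1⊕1⊕1⊕0⊕1⊕0⊕0 = 1
Codeword b1..b31 = 1111100100001001111001101110100

1111100100001001111001101110100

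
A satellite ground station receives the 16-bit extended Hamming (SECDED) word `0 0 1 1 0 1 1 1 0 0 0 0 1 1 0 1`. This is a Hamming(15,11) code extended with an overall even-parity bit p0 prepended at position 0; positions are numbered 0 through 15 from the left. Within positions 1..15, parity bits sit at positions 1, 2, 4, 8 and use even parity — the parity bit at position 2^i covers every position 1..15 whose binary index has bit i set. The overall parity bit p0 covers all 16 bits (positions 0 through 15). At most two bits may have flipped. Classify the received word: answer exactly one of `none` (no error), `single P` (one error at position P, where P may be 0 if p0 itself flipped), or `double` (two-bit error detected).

s1: b1⊕b3⊕b5⊕b7⊕b9⊕b11⊕b13⊕b15 = 0⊕1⊕1⊕1⊕0⊕0⊕1⊕1 = 1
s2: b2⊕b3⊕b6⊕b7⊕b10⊕b11⊕b14⊕b15 = 1⊕1⊕1⊕1⊕0⊕0⊕0⊕1 = 1
s4: b4⊕b5⊕b6⊕b7⊕b12⊕b13⊕b14⊕b15 = 0⊕1⊕1⊕1⊕1⊕1⊕0⊕1 = 0
s8: b8⊕b9⊕b10⊕b11⊕b12⊕b13⊕b14⊕b15 = 0⊕0⊕0⊕0⊕1⊕1⊕0⊕1 = 1
Syndrome (s8...s1) = 1011 → position 11.
Overall parity (XOR of all 16 bits, including p0): 0⊕0⊕1⊕1⊕0⊕1⊕1⊕1⊕0⊕0⊕0⊕0⊕1⊕1⊕0⊕1 = 0
Overall=0, syndrome position=11 → double-bit error detected (uncorrectable).

double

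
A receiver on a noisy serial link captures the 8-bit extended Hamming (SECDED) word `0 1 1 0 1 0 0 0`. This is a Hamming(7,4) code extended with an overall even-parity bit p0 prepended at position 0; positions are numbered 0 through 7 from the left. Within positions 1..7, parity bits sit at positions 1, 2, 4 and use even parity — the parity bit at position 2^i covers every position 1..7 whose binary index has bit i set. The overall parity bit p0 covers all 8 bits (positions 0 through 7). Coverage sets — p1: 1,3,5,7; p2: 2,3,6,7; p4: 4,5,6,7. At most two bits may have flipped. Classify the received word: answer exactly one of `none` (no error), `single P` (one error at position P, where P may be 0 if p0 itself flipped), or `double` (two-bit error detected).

single 7

s1: b1⊕b3⊕b5⊕b7 = 1⊕0⊕0⊕0 = 1
s2: b2⊕b3⊕b6⊕b7 = 1⊕0⊕0⊕0 = 1
s4: b4⊕b5⊕b6⊕b7 = 1⊕0⊕0⊕0 = 1
Syndrome (s4...s1) = 111 → position 7.
Overall parity (XOR of all 8 bits, including p0): 0⊕1⊕1⊕0⊕1⊕0⊕0⊕0 = 1
Overall=1, syndrome position=7 → single-bit error at position 7.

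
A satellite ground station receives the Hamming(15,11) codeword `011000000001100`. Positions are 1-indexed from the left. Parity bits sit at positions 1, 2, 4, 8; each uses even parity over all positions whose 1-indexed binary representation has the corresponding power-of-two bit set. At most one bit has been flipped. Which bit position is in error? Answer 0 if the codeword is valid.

0

s1: b1⊕b3⊕b5⊕b7⊕b9⊕b11⊕b13⊕b15 = 0⊕1⊕0⊕0⊕0⊕0⊕1⊕0 = 0
s2: b2⊕b3⊕b6⊕b7⊕b10⊕b11⊕b14⊕b15 = 1⊕1⊕0⊕0⊕0⊕0⊕0⊕0 = 0
s4: b4⊕b5⊕b6⊕b7⊕b12⊕b13⊕b14⊕b15 = 0⊕0⊕0⊕0⊕1⊕1⊕0⊕0 = 0
s8: b8⊕b9⊕b10⊕b11⊕b12⊕b13⊕b14⊕b15 = 0⊕0⊕0⊕0⊕1⊕1⊕0⊕0 = 0
Syndrome (s8...s1) = 0000 → position 0 (no error).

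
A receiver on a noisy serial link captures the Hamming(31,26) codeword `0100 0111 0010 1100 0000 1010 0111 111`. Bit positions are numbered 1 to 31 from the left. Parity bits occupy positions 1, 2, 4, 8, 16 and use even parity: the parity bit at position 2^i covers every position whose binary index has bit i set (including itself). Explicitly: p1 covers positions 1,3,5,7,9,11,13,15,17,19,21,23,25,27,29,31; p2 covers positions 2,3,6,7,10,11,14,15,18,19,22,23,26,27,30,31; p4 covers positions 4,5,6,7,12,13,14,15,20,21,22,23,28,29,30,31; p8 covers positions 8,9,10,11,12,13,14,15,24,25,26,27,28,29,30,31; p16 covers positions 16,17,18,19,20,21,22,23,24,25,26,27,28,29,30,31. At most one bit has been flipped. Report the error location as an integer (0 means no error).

s1: b1⊕b3⊕b5⊕b7⊕b9⊕b11⊕b13⊕b15⊕b17⊕b19⊕b21⊕b23⊕b25⊕b27⊕b29⊕b31 = 0⊕0⊕0⊕1⊕0⊕1⊕1⊕0⊕0⊕0⊕1⊕1⊕0⊕1⊕1⊕1 = 0
s2: b2⊕b3⊕b6⊕b7⊕b10⊕b11⊕b14⊕b15⊕b18⊕b19⊕b22⊕b23⊕b26⊕b27⊕b30⊕b31 = 1⊕0⊕1⊕1⊕0⊕1⊕1⊕0⊕0⊕0⊕0⊕1⊕1⊕1⊕1⊕1 = 0
s4: b4⊕b5⊕b6⊕b7⊕b12⊕b13⊕b14⊕b15⊕b20⊕b21⊕b22⊕b23⊕b28⊕b29⊕b30⊕b31 = 0⊕0⊕1⊕1⊕0⊕1⊕1⊕0⊕0⊕1⊕0⊕1⊕1⊕1⊕1⊕1 = 0
s8: b8⊕b9⊕b10⊕b11⊕b12⊕b13⊕b14⊕b15⊕b24⊕b25⊕b26⊕b27⊕b28⊕b29⊕b30⊕b31 = 1⊕0⊕0⊕1⊕0⊕1⊕1⊕0⊕0⊕0⊕1⊕1⊕1⊕1⊕1⊕1 = 0
s16: b16⊕b17⊕b18⊕b19⊕b20⊕b21⊕b22⊕b23⊕b24⊕b25⊕b26⊕b27⊕b28⊕b29⊕b30⊕b31 = 0⊕0⊕0⊕0⊕0⊕1⊕0⊕1⊕0⊕0⊕1⊕1⊕1⊕1⊕1⊕1 = 0
Syndrome (s16...s1) = 00000 → position 0 (no error).

0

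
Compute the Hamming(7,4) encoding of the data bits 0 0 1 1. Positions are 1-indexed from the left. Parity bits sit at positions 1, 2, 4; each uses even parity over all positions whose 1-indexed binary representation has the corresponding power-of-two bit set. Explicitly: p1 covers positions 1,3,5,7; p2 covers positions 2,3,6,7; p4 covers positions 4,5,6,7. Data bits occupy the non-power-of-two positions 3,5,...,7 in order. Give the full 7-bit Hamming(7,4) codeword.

Place data bits at non-power-of-two positions: b3=0, b5=0, b6=1, b7=1.
p1 = XOR of data positions {3,5,7} = 0⊕0⊕1 = 1
p2 = XOR of data positions {3,6,7} = 0⊕1⊕1 = 0
p4 = XOR of data positions {5,6,7} = 0⊕1⊕1 = 0
Codeword b1..b7 = 1000011

1000011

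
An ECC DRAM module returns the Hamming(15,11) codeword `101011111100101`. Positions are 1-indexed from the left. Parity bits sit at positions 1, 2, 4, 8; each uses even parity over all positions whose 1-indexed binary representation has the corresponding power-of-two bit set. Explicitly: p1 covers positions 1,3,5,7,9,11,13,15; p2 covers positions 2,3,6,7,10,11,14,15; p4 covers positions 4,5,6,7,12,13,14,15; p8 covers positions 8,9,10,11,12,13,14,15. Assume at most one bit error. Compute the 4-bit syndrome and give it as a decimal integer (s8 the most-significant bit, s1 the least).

s1: b1⊕b3⊕b5⊕b7⊕b9⊕b11⊕b13⊕b15 = 1⊕1⊕1⊕1⊕1⊕0⊕1⊕1 = 1
s2: b2⊕b3⊕b6⊕b7⊕b10⊕b11⊕b14⊕b15 = 0⊕1⊕1⊕1⊕1⊕0⊕0⊕1 = 1
s4: b4⊕b5⊕b6⊕b7⊕b12⊕b13⊕b14⊕b15 = 0⊕1⊕1⊕1⊕0⊕1⊕0⊕1 = 1
s8: b8⊕b9⊕b10⊕b11⊕b12⊕b13⊕b14⊕b15 = 1⊕1⊕1⊕0⊕0⊕1⊕0⊕1 = 1
Syndrome (s8...s1) = 1111 → position 15.

15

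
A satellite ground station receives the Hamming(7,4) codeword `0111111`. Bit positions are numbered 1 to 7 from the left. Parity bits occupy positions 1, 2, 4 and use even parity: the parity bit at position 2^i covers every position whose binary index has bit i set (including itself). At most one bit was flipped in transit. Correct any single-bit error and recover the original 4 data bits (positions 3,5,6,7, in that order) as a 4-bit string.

1111

s1: b1⊕b3⊕b5⊕b7 = 0⊕1⊕1⊕1 = 1
s2: b2⊕b3⊕b6⊕b7 = 1⊕1⊕1⊕1 = 0
s4: b4⊕b5⊕b6⊕b7 = 1⊕1⊕1⊕1 = 0
Syndrome (s4...s1) = 001 → position 1.
Flip bit 1: corrected codeword = 1111111
Data bits at positions 3,5,6,7: 1111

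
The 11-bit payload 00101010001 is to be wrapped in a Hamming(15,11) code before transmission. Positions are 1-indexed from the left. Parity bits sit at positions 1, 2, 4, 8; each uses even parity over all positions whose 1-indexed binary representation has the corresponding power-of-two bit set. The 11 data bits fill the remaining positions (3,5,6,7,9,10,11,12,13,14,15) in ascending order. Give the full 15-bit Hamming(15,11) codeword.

110001011010001

Place data bits at non-power-of-two positions: b3=0, b5=0, b6=1, b7=0, b9=1, b10=0, b11=1, b12=0, b13=0, b14=0, b15=1.
p1 = XOR of data positions {3,5,7,9,11,13,15} = 0⊕0⊕0⊕1⊕1⊕0⊕1 = 1
p2 = XOR of data positions {3,6,7,10,11,14,15} = 0⊕1⊕0⊕0⊕1⊕0⊕1 = 1
p4 = XOR of data positions {5,6,7,12,13,14,15} = 0⊕1⊕0⊕0⊕0⊕0⊕1 = 0
p8 = XOR of data positions {9,10,11,12,13,14,15} = 1⊕0⊕1⊕0⊕0⊕0⊕1 = 1
Codeword b1..b15 = 110001011010001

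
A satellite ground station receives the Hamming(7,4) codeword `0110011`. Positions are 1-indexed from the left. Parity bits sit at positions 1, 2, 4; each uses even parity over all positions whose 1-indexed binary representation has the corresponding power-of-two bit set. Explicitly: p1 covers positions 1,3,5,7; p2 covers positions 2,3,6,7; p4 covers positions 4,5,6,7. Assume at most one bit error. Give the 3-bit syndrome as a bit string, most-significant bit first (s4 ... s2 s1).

000

s1: b1⊕b3⊕b5⊕b7 = 0⊕1⊕0⊕1 = 0
s2: b2⊕b3⊕b6⊕b7 = 1⊕1⊕1⊕1 = 0
s4: b4⊕b5⊕b6⊕b7 = 0⊕0⊕1⊕1 = 0
Syndrome (s4...s1) = 000 → position 0 (no error).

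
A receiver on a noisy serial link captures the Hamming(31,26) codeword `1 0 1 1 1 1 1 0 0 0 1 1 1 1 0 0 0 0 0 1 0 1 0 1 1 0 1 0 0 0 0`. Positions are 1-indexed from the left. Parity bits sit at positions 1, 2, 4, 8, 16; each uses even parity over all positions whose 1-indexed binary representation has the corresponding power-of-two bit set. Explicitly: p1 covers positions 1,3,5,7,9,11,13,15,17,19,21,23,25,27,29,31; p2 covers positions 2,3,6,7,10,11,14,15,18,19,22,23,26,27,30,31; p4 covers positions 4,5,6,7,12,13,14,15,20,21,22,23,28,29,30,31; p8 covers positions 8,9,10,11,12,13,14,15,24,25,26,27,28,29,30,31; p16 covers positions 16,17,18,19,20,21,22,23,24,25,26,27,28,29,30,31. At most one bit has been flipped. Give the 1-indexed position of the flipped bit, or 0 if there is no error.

s1: b1⊕b3⊕b5⊕b7⊕b9⊕b11⊕b13⊕b15⊕b17⊕b19⊕b21⊕b23⊕b25⊕b27⊕b29⊕b31 = 1⊕1⊕1⊕1⊕0⊕1⊕1⊕0⊕0⊕0⊕0⊕0⊕1⊕1⊕0⊕0 = 0
s2: b2⊕b3⊕b6⊕b7⊕b10⊕b11⊕b14⊕b15⊕b18⊕b19⊕b22⊕b23⊕b26⊕b27⊕b30⊕b31 = 0⊕1⊕1⊕1⊕0⊕1⊕1⊕0⊕0⊕0⊕1⊕0⊕0⊕1⊕0⊕0 = 1
s4: b4⊕b5⊕b6⊕b7⊕b12⊕b13⊕b14⊕b15⊕b20⊕b21⊕b22⊕b23⊕b28⊕b29⊕b30⊕b31 = 1⊕1⊕1⊕1⊕1⊕1⊕1⊕0⊕1⊕0⊕1⊕0⊕0⊕0⊕0⊕0 = 1
s8: b8⊕b9⊕b10⊕b11⊕b12⊕b13⊕b14⊕b15⊕b24⊕b25⊕b26⊕b27⊕b28⊕b29⊕b30⊕b31 = 0⊕0⊕0⊕1⊕1⊕1⊕1⊕0⊕1⊕1⊕0⊕1⊕0⊕0⊕0⊕0 = 1
s16: b16⊕b17⊕b18⊕b19⊕b20⊕b21⊕b22⊕b23⊕b24⊕b25⊕b26⊕b27⊕b28⊕b29⊕b30⊕b31 = 0⊕0⊕0⊕0⊕1⊕0⊕1⊕0⊕1⊕1⊕0⊕1⊕0⊕0⊕0⊕0 = 1
Syndrome (s16...s1) = 11110 → position 30.

30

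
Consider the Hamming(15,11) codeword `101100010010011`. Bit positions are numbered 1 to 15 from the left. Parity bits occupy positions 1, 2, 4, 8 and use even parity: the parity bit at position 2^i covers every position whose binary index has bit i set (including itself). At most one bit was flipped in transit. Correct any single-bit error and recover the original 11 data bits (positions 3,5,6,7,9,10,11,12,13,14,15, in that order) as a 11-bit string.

s1: b1⊕b3⊕b5⊕b7⊕b9⊕b11⊕b13⊕b15 = 1⊕1⊕0⊕0⊕0⊕1⊕0⊕1 = 0
s2: b2⊕b3⊕b6⊕b7⊕b10⊕b11⊕b14⊕b15 = 0⊕1⊕0⊕0⊕0⊕1⊕1⊕1 = 0
s4: b4⊕b5⊕b6⊕b7⊕b12⊕b13⊕b14⊕b15 = 1⊕0⊕0⊕0⊕0⊕0⊕1⊕1 = 1
s8: b8⊕b9⊕b10⊕b11⊕b12⊕b13⊕b14⊕b15 = 1⊕0⊕0⊕1⊕0⊕0⊕1⊕1 = 0
Syndrome (s8...s1) = 0100 → position 4.
Flip bit 4: corrected codeword = 101000010010011
Data bits at positions 3,5,6,7,9,10,11,12,13,14,15: 10000010011

10000010011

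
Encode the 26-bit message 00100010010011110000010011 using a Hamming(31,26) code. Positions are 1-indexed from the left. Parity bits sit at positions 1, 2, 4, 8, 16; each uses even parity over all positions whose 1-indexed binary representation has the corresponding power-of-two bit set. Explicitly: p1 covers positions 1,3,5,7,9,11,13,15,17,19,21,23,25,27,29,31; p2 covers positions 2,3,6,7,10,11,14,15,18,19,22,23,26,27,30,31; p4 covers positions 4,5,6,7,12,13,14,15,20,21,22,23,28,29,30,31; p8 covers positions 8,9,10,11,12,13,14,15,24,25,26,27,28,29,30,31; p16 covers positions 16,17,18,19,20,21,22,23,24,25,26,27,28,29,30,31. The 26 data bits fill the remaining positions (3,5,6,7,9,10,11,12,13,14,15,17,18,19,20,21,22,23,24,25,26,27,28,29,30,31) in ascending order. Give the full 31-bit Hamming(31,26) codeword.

Place data bits at non-power-of-two positions: b3=0, b5=0, b6=1, b7=0, b9=0, b10=0, b11=1, b12=0, b13=0, b14=1, b15=0, b17=0, b18=1, b19=1, b20=1, b21=1, b22=0, b23=0, b24=0, b25=0, b26=0, b27=1, b28=0, b29=0, b30=1, b31=1.
p1 = XOR of data positions {3,5,7,9,11,13,15,17,19,21,23,25,27,29,31} = 0⊕0⊕0⊕0⊕1⊕0⊕0⊕0⊕1⊕1⊕0⊕0⊕1⊕0⊕1 = 1
p2 = XOR of data positions {3,6,7,10,11,14,15,18,19,22,23,26,27,30,31} = 0⊕1⊕0⊕0⊕1⊕1⊕0⊕1⊕1⊕0⊕0⊕0⊕1⊕1⊕1 = 0
p4 = XOR of data positions {5,6,7,12,13,14,15,20,21,22,23,28,29,30,31} = 0⊕1⊕0⊕0⊕0⊕1⊕0⊕1⊕1⊕0⊕0⊕0⊕0⊕1⊕1 = 0
p8 = XOR of data positions {9,10,11,12,13,14,15,24,25,26,27,28,29,30,31} = 0⊕0⊕1⊕0⊕0⊕1⊕0⊕0⊕0⊕0⊕1⊕0⊕0⊕1⊕1 = 1
p16 = XOR of data positions {17,18,19,20,21,22,23,24,25,26,27,28,29,30,31} = 0⊕1⊕1⊕1⊕1⊕0⊕0⊕0⊕0⊕0⊕1⊕0⊕0⊕1⊕1 = 1
Codeword b1..b31 = 1000010100100101011110000010011

1000010100100101011110000010011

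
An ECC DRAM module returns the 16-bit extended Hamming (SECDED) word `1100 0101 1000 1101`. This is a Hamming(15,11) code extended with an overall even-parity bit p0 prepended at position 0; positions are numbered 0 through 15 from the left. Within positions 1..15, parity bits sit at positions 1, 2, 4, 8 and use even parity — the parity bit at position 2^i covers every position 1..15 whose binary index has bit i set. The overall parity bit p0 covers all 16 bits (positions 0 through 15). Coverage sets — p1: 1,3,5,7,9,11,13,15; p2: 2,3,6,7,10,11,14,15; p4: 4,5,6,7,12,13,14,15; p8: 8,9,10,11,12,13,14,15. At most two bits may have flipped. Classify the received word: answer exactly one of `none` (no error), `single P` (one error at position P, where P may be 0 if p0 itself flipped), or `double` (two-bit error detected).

double

s1: b1⊕b3⊕b5⊕b7⊕b9⊕b11⊕b13⊕b15 = 1⊕0⊕1⊕1⊕0⊕0⊕1⊕1 = 1
s2: b2⊕b3⊕b6⊕b7⊕b10⊕b11⊕b14⊕b15 = 0⊕0⊕0⊕1⊕0⊕0⊕0⊕1 = 0
s4: b4⊕b5⊕b6⊕b7⊕b12⊕b13⊕b14⊕b15 = 0⊕1⊕0⊕1⊕1⊕1⊕0⊕1 = 1
s8: b8⊕b9⊕b10⊕b11⊕b12⊕b13⊕b14⊕b15 = 1⊕0⊕0⊕0⊕1⊕1⊕0⊕1 = 0
Syndrome (s8...s1) = 0101 → position 5.
Overall parity (XOR of all 16 bits, including p0): 1⊕1⊕0⊕0⊕0⊕1⊕0⊕1⊕1⊕0⊕0⊕0⊕1⊕1⊕0⊕1 = 0
Overall=0, syndrome position=5 → double-bit error detected (uncorrectable).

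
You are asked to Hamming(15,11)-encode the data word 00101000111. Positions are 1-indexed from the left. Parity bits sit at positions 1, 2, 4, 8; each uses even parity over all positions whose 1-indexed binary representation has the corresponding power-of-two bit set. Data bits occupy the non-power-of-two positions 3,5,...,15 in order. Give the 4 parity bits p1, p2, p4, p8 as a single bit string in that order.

1100

Place data bits at non-power-of-two positions: b3=0, b5=0, b6=1, b7=0, b9=1, b10=0, b11=0, b12=0, b13=1, b14=1, b15=1.
p1 = XOR of data positions {3,5,7,9,11,13,15} = 0⊕0⊕0⊕1⊕0⊕1⊕1 = 1
p2 = XOR of data positions {3,6,7,10,11,14,15} = 0⊕1⊕0⊕0⊕0⊕1⊕1 = 1
p4 = XOR of data positions {5,6,7,12,13,14,15} = 0⊕1⊕0⊕0⊕1⊕1⊕1 = 0
p8 = XOR of data positions {9,10,11,12,13,14,15} = 1⊕0⊕0⊕0⊕1⊕1⊕1 = 0
Parity bits p1,p2,p4,p8 = 1100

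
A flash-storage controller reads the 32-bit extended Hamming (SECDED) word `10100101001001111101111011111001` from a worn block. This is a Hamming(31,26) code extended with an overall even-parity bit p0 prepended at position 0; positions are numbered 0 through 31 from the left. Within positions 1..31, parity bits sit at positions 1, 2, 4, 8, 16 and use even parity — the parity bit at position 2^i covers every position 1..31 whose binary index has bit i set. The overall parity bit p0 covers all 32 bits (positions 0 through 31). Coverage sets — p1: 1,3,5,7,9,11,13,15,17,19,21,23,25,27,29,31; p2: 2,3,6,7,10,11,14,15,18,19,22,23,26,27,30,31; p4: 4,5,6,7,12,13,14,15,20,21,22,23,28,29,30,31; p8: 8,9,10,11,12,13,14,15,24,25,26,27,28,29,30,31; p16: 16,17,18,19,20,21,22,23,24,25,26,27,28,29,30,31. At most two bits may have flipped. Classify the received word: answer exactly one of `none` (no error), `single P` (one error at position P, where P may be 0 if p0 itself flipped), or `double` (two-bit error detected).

s1: b1⊕b3⊕b5⊕b7⊕b9⊕b11⊕b13⊕b15⊕b17⊕b19⊕b21⊕b23⊕b25⊕b27⊕b29⊕b31 = 0⊕0⊕1⊕1⊕0⊕0⊕1⊕1⊕1⊕1⊕1⊕0⊕1⊕1⊕0⊕1 = 0
s2: b2⊕b3⊕b6⊕b7⊕b10⊕b11⊕b14⊕b15⊕b18⊕b19⊕b22⊕b23⊕b26⊕b27⊕b30⊕b31 = 1⊕0⊕0⊕1⊕1⊕0⊕1⊕1⊕0⊕1⊕1⊕0⊕1⊕1⊕0⊕1 = 0
s4: b4⊕b5⊕b6⊕b7⊕b12⊕b13⊕b14⊕b15⊕b20⊕b21⊕b22⊕b23⊕b28⊕b29⊕b30⊕b31 = 0⊕1⊕0⊕1⊕0⊕1⊕1⊕1⊕1⊕1⊕1⊕0⊕1⊕0⊕0⊕1 = 0
s8: b8⊕b9⊕b10⊕b11⊕b12⊕b13⊕b14⊕b15⊕b24⊕b25⊕b26⊕b27⊕b28⊕b29⊕b30⊕b31 = 0⊕0⊕1⊕0⊕0⊕1⊕1⊕1⊕1⊕1⊕1⊕1⊕1⊕0⊕0⊕1 = 0
s16: b16⊕b17⊕b18⊕b19⊕b20⊕b21⊕b22⊕b23⊕b24⊕b25⊕b26⊕b27⊕b28⊕b29⊕b30⊕b31 = 1⊕1⊕0⊕1⊕1⊕1⊕1⊕0⊕1⊕1⊕1⊕1⊕1⊕0⊕0⊕1 = 0
Syndrome (s16...s1) = 00000 → position 0 (no error).
Overall parity (XOR of all 32 bits, including p0): 1⊕0⊕1⊕0⊕0⊕1⊕0⊕1⊕0⊕0⊕1⊕0⊕0⊕1⊕1⊕1⊕1⊕1⊕0⊕1⊕1⊕1⊕1⊕0⊕1⊕1⊕1⊕1⊕1⊕0⊕0⊕1 = 0
Overall=0, syndrome position=0 → no error.

none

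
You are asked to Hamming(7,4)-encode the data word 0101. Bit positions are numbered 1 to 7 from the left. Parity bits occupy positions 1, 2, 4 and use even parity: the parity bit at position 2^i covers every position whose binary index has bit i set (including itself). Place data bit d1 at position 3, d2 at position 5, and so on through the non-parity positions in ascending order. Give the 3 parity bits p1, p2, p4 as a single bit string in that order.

010

Place data bits at non-power-of-two positions: b3=0, b5=1, b6=0, b7=1.
p1 = XOR of data positions {3,5,7} = 0⊕1⊕1 = 0
p2 = XOR of data positions {3,6,7} = 0⊕0⊕1 = 1
p4 = XOR of data positions {5,6,7} = 1⊕0⊕1 = 0
Parity bits p1,p2,p4 = 010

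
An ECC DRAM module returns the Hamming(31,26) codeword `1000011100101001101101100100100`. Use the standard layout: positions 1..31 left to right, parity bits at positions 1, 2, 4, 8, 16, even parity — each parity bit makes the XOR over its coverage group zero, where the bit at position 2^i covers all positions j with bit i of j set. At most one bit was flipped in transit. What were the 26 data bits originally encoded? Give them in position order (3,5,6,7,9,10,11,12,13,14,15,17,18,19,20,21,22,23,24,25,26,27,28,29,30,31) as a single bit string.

00110010110101101100100100

s1: b1⊕b3⊕b5⊕b7⊕b9⊕b11⊕b13⊕b15⊕b17⊕b19⊕b21⊕b23⊕b25⊕b27⊕b29⊕b31 = 1⊕0⊕0⊕1⊕0⊕1⊕1⊕0⊕1⊕1⊕0⊕1⊕0⊕0⊕1⊕0 = 0
s2: b2⊕b3⊕b6⊕b7⊕b10⊕b11⊕b14⊕b15⊕b18⊕b19⊕b22⊕b23⊕b26⊕b27⊕b30⊕b31 = 0⊕0⊕1⊕1⊕0⊕1⊕0⊕0⊕0⊕1⊕1⊕1⊕1⊕0⊕0⊕0 = 1
s4: b4⊕b5⊕b6⊕b7⊕b12⊕b13⊕b14⊕b15⊕b20⊕b21⊕b22⊕b23⊕b28⊕b29⊕b30⊕b31 = 0⊕0⊕1⊕1⊕0⊕1⊕0⊕0⊕1⊕0⊕1⊕1⊕0⊕1⊕0⊕0 = 1
s8: b8⊕b9⊕b10⊕b11⊕b12⊕b13⊕b14⊕b15⊕b24⊕b25⊕b26⊕b27⊕b28⊕b29⊕b30⊕b31 = 1⊕0⊕0⊕1⊕0⊕1⊕0⊕0⊕0⊕0⊕1⊕0⊕0⊕1⊕0⊕0 = 1
s16: b16⊕b17⊕b18⊕b19⊕b20⊕b21⊕b22⊕b23⊕b24⊕b25⊕b26⊕b27⊕b28⊕b29⊕b30⊕b31 = 1⊕1⊕0⊕1⊕1⊕0⊕1⊕1⊕0⊕0⊕1⊕0⊕0⊕1⊕0⊕0 = 0
Syndrome (s16...s1) = 01110 → position 14.
Flip bit 14: corrected codeword = 1000011100101101101101100100100
Data bits at positions 3,5,6,7,9,10,11,12,13,14,15,17,18,19,20,21,22,23,24,25,26,27,28,29,30,31: 00110010110101101100100100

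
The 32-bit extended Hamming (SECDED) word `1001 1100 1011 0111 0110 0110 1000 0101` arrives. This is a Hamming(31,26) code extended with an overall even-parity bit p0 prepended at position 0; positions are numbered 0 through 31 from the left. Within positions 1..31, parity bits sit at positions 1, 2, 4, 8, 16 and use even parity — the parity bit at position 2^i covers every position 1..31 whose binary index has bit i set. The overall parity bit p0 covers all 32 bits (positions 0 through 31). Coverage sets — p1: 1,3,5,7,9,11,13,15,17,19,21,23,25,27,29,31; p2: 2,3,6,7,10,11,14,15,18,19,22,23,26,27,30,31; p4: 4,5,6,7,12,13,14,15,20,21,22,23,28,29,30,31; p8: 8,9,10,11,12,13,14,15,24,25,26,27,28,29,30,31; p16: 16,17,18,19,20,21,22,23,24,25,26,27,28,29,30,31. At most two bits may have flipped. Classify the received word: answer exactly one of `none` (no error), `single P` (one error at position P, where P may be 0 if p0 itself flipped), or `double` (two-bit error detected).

single 29

s1: b1⊕b3⊕b5⊕b7⊕b9⊕b11⊕b13⊕b15⊕b17⊕b19⊕b21⊕b23⊕b25⊕b27⊕b29⊕b31 = 0⊕1⊕1⊕0⊕0⊕1⊕1⊕1⊕1⊕0⊕1⊕0⊕0⊕0⊕1⊕1 = 1
s2: b2⊕b3⊕b6⊕b7⊕b10⊕b11⊕b14⊕b15⊕b18⊕b19⊕b22⊕b23⊕b26⊕b27⊕b30⊕b31 = 0⊕1⊕0⊕0⊕1⊕1⊕1⊕1⊕1⊕0⊕1⊕0⊕0⊕0⊕0⊕1 = 0
s4: b4⊕b5⊕b6⊕b7⊕b12⊕b13⊕b14⊕b15⊕b20⊕b21⊕b22⊕b23⊕b28⊕b29⊕b30⊕b31 = 1⊕1⊕0⊕0⊕0⊕1⊕1⊕1⊕0⊕1⊕1⊕0⊕0⊕1⊕0⊕1 = 1
s8: b8⊕b9⊕b10⊕b11⊕b12⊕b13⊕b14⊕b15⊕b24⊕b25⊕b26⊕b27⊕b28⊕b29⊕b30⊕b31 = 1⊕0⊕1⊕1⊕0⊕1⊕1⊕1⊕1⊕0⊕0⊕0⊕0⊕1⊕0⊕1 = 1
s16: b16⊕b17⊕b18⊕b19⊕b20⊕b21⊕b22⊕b23⊕b24⊕b25⊕b26⊕b27⊕b28⊕b29⊕b30⊕b31 = 0⊕1⊕1⊕0⊕0⊕1⊕1⊕0⊕1⊕0⊕0⊕0⊕0⊕1⊕0⊕1 = 1
Syndrome (s16...s1) = 11101 → position 29.
Overall parity (XOR of all 32 bits, including p0): 1⊕0⊕0⊕1⊕1⊕1⊕0⊕0⊕1⊕0⊕1⊕1⊕0⊕1⊕1⊕1⊕0⊕1⊕1⊕0⊕0⊕1⊕1⊕0⊕1⊕0⊕0⊕0⊕0⊕1⊕0⊕1 = 1
Overall=1, syndrome position=29 → single-bit error at position 29.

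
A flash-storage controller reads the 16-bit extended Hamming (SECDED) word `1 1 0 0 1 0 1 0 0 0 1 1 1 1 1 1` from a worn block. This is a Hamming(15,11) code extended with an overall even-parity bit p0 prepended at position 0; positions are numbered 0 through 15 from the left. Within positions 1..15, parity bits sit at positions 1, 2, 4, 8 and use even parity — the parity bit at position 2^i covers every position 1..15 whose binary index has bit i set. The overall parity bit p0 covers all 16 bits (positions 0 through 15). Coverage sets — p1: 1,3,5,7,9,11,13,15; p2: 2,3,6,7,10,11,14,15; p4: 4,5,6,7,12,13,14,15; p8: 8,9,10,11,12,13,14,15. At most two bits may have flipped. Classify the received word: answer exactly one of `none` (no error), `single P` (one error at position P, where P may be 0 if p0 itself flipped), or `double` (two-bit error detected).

s1: b1⊕b3⊕b5⊕b7⊕b9⊕b11⊕b13⊕b15 = 1⊕0⊕0⊕0⊕0⊕1⊕1⊕1 = 0
s2: b2⊕b3⊕b6⊕b7⊕b10⊕b11⊕b14⊕b15 = 0⊕0⊕1⊕0⊕1⊕1⊕1⊕1 = 1
s4: b4⊕b5⊕b6⊕b7⊕b12⊕b13⊕b14⊕b15 = 1⊕0⊕1⊕0⊕1⊕1⊕1⊕1 = 0
s8: b8⊕b9⊕b10⊕b11⊕b12⊕b13⊕b14⊕b15 = 0⊕0⊕1⊕1⊕1⊕1⊕1⊕1 = 0
Syndrome (s8...s1) = 0010 → position 2.
Overall parity (XOR of all 16 bits, including p0): 1⊕1⊕0⊕0⊕1⊕0⊕1⊕0⊕0⊕0⊕1⊕1⊕1⊕1⊕1⊕1 = 0
Overall=0, syndrome position=2 → double-bit error detected (uncorrectable).

double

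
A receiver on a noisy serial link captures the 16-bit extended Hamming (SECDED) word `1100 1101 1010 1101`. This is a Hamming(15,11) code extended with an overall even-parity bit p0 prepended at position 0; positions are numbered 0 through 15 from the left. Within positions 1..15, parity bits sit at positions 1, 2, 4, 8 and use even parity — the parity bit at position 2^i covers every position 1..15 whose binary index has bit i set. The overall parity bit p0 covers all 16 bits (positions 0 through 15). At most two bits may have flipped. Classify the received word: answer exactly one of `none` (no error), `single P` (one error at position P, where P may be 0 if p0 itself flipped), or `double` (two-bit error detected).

s1: b1⊕b3⊕b5⊕b7⊕b9⊕b11⊕b13⊕b15 = 1⊕0⊕1⊕1⊕0⊕0⊕1⊕1 = 1
s2: b2⊕b3⊕b6⊕b7⊕b10⊕b11⊕b14⊕b15 = 0⊕0⊕0⊕1⊕1⊕0⊕0⊕1 = 1
s4: b4⊕b5⊕b6⊕b7⊕b12⊕b13⊕b14⊕b15 = 1⊕1⊕0⊕1⊕1⊕1⊕0⊕1 = 0
s8: b8⊕b9⊕b10⊕b11⊕b12⊕b13⊕b14⊕b15 = 1⊕0⊕1⊕0⊕1⊕1⊕0⊕1 = 1
Syndrome (s8...s1) = 1011 → position 11.
Overall parity (XOR of all 16 bits, including p0): 1⊕1⊕0⊕0⊕1⊕1⊕0⊕1⊕1⊕0⊕1⊕0⊕1⊕1⊕0⊕1 = 0
Overall=0, syndrome position=11 → double-bit error detected (uncorrectable).

double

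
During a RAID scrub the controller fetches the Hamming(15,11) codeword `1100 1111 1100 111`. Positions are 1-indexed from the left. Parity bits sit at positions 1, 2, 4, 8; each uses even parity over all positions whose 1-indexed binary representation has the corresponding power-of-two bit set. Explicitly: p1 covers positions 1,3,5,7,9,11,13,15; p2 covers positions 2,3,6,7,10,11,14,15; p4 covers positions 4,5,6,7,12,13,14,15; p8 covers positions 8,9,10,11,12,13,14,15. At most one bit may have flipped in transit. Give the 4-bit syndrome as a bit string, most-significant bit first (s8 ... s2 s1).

s1: b1⊕b3⊕b5⊕b7⊕b9⊕b11⊕b13⊕b15 = 1⊕0⊕1⊕1⊕1⊕0⊕1⊕1 = 0
s2: b2⊕b3⊕b6⊕b7⊕b10⊕b11⊕b14⊕b15 = 1⊕0⊕1⊕1⊕1⊕0⊕1⊕1 = 0
s4: b4⊕b5⊕b6⊕b7⊕b12⊕b13⊕b14⊕b15 = 0⊕1⊕1⊕1⊕0⊕1⊕1⊕1 = 0
s8: b8⊕b9⊕b10⊕b11⊕b12⊕b13⊕b14⊕b15 = 1⊕1⊕1⊕0⊕0⊕1⊕1⊕1 = 0
Syndrome (s8...s1) = 0000 → position 0 (no error).

0000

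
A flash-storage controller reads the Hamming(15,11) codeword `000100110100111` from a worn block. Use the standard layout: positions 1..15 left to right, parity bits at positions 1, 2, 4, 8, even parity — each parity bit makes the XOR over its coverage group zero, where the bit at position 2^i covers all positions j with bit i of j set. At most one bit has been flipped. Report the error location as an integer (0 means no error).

13

s1: b1⊕b3⊕b5⊕b7⊕b9⊕b11⊕b13⊕b15 = 0⊕0⊕0⊕1⊕0⊕0⊕1⊕1 = 1
s2: b2⊕b3⊕b6⊕b7⊕b10⊕b11⊕b14⊕b15 = 0⊕0⊕0⊕1⊕1⊕0⊕1⊕1 = 0
s4: b4⊕b5⊕b6⊕b7⊕b12⊕b13⊕b14⊕b15 = 1⊕0⊕0⊕1⊕0⊕1⊕1⊕1 = 1
s8: b8⊕b9⊕b10⊕b11⊕b12⊕b13⊕b14⊕b15 = 1⊕0⊕1⊕0⊕0⊕1⊕1⊕1 = 1
Syndrome (s8...s1) = 1101 → position 13.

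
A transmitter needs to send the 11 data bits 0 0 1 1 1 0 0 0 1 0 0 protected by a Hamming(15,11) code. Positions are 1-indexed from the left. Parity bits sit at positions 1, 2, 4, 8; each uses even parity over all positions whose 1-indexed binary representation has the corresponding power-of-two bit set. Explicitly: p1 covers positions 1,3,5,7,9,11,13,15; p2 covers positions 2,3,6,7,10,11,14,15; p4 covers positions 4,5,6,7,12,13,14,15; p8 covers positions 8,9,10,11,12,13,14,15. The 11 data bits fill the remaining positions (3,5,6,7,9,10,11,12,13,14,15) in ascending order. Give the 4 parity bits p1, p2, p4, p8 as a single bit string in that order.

1010

Place data bits at non-power-of-two positions: b3=0, b5=0, b6=1, b7=1, b9=1, b10=0, b11=0, b12=0, b13=1, b14=0, b15=0.
p1 = XOR of data positions {3,5,7,9,11,13,15} = 0⊕0⊕1⊕1⊕0⊕1⊕0 = 1
p2 = XOR of data positions {3,6,7,10,11,14,15} = 0⊕1⊕1⊕0⊕0⊕0⊕0 = 0
p4 = XOR of data positions {5,6,7,12,13,14,15} = 0⊕1⊕1⊕0⊕1⊕0⊕0 = 1
p8 = XOR of data positions {9,10,11,12,13,14,15} = 1⊕0⊕0⊕0⊕1⊕0⊕0 = 0
Parity bits p1,p2,p4,p8 = 1010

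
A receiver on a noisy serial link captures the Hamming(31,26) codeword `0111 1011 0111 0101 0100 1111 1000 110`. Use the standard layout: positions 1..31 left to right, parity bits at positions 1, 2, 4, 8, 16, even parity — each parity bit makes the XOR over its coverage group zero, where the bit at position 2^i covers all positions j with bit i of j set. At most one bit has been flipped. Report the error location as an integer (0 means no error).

s1: b1⊕b3⊕b5⊕b7⊕b9⊕b11⊕b13⊕b15⊕b17⊕b19⊕b21⊕b23⊕b25⊕b27⊕b29⊕b31 = 0⊕1⊕1⊕1⊕0⊕1⊕0⊕0⊕0⊕0⊕1⊕1⊕1⊕0⊕1⊕0 = 0
s2: b2⊕b3⊕b6⊕b7⊕b10⊕b11⊕b14⊕b15⊕b18⊕b19⊕b22⊕b23⊕b26⊕b27⊕b30⊕b31 = 1⊕1⊕0⊕1⊕1⊕1⊕1⊕0⊕1⊕0⊕1⊕1⊕0⊕0⊕1⊕0 = 0
s4: b4⊕b5⊕b6⊕b7⊕b12⊕b13⊕b14⊕b15⊕b20⊕b21⊕b22⊕b23⊕b28⊕b29⊕b30⊕b31 = 1⊕1⊕0⊕1⊕1⊕0⊕1⊕0⊕0⊕1⊕1⊕1⊕0⊕1⊕1⊕0 = 0
s8: b8⊕b9⊕b10⊕b11⊕b12⊕b13⊕b14⊕b15⊕b24⊕b25⊕b26⊕b27⊕b28⊕b29⊕b30⊕b31 = 1⊕0⊕1⊕1⊕1⊕0⊕1⊕0⊕1⊕1⊕0⊕0⊕0⊕1⊕1⊕0 = 1
s16: b16⊕b17⊕b18⊕b19⊕b20⊕b21⊕b22⊕b23⊕b24⊕b25⊕b26⊕b27⊕b28⊕b29⊕b30⊕b31 = 1⊕0⊕1⊕0⊕0⊕1⊕1⊕1⊕1⊕1⊕0⊕0⊕0⊕1⊕1⊕0 = 1
Syndrome (s16...s1) = 11000 → position 24.

24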